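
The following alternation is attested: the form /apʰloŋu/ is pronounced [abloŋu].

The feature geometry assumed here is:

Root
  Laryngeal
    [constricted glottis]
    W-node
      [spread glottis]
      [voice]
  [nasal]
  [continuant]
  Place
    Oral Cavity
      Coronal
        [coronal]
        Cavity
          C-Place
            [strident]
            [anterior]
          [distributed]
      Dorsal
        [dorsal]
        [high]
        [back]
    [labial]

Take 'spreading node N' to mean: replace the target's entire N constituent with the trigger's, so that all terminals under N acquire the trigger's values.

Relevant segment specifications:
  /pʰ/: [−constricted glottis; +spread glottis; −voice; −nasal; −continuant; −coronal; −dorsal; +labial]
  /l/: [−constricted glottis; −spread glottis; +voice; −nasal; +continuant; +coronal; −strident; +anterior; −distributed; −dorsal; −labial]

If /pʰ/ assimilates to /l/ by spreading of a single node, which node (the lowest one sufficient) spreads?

The alternation /pʰ/ → [b] changes [voice], [spread glottis] and nothing else.
Tracing each changed feature up the tree, the paths first meet at W-node; any lower node misses at least one of them.
If W-node spreads, every terminal under it takes /l/'s value, producing [b] as observed.
Features on which the two segments disagree outside W-node, such as [coronal], [labial], are unchanged — nothing dominating them spread, and W-node is the minimal sufficient constituent.

W-node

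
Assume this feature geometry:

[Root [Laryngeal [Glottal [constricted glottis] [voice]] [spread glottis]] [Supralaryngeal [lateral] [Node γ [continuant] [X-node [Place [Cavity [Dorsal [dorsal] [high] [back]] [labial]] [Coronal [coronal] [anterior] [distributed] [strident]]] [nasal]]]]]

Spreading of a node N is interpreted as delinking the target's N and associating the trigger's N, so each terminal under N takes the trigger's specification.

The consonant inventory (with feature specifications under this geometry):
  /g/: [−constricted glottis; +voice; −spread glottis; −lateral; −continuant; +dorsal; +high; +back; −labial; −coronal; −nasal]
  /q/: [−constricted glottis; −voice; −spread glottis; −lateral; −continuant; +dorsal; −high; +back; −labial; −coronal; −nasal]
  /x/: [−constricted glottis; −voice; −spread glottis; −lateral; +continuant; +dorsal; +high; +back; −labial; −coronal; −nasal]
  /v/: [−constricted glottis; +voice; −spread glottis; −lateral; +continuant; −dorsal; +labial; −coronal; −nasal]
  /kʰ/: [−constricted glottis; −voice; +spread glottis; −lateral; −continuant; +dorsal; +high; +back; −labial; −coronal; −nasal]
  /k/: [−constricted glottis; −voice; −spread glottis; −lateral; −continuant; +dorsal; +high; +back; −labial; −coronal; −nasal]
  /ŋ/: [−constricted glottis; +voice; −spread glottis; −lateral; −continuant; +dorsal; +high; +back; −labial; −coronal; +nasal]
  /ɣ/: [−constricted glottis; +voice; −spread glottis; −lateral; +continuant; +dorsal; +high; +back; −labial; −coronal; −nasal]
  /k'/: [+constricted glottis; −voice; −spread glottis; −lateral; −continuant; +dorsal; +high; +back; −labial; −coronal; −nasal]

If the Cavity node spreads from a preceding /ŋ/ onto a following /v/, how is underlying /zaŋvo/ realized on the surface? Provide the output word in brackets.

[zaŋɣo]

Terminals under Cavity in this geometry: [dorsal], [high], [back], [labial].
Spreading Cavity from /ŋ/ onto /v/ replaces those values with /ŋ/'s: [+dorsal], [+high], [+back], [−labial]. Features outside Cavity ([constricted glottis], [voice], [spread glottis], …) stay as in /v/.
This feature bundle is that of [ɣ], so /zaŋvo/ surfaces as [zaŋɣo].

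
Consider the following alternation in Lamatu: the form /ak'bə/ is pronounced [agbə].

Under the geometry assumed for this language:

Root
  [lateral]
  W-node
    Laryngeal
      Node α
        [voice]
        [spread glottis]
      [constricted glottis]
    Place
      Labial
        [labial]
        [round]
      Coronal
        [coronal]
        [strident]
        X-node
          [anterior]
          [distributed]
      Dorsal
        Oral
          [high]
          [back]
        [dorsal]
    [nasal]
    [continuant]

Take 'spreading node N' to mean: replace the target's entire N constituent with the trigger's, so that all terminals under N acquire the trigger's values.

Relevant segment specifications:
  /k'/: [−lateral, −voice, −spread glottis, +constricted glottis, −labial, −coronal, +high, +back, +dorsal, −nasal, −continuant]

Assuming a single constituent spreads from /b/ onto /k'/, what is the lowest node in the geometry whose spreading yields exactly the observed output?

Feature comparison: [voice], [constricted glottis] differ between /k'/ and [g]; the remaining terminals match.
Tracing each changed feature up the tree, the paths first meet at Laryngeal; any lower node misses at least one of them.
Spreading Laryngeal from /b/ overwrites each of those terminals with /b/'s values, yielding exactly [g].
Since [dorsal], [labial] are preserved even though /b/ disagrees there, no node above Laryngeal spread.

Laryngeal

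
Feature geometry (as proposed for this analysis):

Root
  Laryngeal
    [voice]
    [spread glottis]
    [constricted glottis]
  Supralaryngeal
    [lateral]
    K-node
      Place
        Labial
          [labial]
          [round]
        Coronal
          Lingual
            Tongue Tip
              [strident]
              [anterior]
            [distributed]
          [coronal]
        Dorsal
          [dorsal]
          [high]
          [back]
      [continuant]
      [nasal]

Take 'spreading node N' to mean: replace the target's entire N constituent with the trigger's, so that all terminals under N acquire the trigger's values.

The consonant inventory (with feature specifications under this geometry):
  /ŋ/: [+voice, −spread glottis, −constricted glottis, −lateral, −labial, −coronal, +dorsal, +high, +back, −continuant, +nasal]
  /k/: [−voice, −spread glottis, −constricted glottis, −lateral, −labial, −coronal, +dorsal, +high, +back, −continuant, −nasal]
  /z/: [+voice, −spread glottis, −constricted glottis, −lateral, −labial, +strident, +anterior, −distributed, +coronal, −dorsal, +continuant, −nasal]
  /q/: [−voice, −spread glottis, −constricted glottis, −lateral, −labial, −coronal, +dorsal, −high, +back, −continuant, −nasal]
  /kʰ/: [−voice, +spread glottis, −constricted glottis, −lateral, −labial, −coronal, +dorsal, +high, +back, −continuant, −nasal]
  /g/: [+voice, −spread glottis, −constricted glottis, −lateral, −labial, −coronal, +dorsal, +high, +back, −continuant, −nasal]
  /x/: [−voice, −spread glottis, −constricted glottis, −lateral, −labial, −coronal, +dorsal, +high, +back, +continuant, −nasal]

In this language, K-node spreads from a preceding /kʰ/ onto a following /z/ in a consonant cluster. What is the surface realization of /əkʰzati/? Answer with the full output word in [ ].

[əkʰgati]

The K-node node dominates the terminals [labial], [round], [strident], [anterior], [distributed], [coronal], [dorsal], [high], [back], [continuant], [nasal].
Spreading K-node from /kʰ/ onto /z/ replaces those values with /kʰ/'s: [−labial], [−coronal], [+dorsal], [+high], [+back], [−continuant], [−nasal]. Features outside K-node ([voice], [spread glottis], [constricted glottis], …) stay as in /z/.
Among the inventory, only /g/ has exactly this specification, giving the surface form [əkʰgati].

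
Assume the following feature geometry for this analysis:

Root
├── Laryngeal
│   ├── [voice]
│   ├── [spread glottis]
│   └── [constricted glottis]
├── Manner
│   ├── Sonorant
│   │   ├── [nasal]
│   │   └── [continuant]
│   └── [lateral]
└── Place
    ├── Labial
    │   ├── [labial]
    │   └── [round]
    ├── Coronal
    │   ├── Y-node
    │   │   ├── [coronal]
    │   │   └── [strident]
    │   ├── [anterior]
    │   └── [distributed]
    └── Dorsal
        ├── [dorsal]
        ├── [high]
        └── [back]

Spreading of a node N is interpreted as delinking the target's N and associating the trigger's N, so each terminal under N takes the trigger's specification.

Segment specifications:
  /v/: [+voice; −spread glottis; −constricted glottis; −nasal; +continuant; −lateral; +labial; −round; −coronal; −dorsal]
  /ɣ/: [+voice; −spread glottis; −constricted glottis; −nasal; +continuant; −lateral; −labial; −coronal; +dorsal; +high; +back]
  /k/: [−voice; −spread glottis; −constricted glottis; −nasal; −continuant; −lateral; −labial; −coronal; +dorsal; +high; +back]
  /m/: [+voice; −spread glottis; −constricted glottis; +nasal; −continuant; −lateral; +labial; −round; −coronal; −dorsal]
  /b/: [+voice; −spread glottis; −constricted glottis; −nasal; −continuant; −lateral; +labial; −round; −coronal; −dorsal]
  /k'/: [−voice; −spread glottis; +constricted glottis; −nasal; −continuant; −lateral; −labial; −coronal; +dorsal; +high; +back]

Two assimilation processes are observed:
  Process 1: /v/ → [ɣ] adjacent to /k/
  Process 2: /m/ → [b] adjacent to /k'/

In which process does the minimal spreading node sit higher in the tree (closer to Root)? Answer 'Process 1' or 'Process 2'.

In Process 1, [labial], [round], [dorsal], [high], [back] change, so the minimal spreading node is Place at depth 1.
Process 2 alters [nasal]; the lowest dominating node is [nasal] (depth 3 from Root).
Place is closer to Root than [nasal], so Process 1 spreads the higher node.

Process 1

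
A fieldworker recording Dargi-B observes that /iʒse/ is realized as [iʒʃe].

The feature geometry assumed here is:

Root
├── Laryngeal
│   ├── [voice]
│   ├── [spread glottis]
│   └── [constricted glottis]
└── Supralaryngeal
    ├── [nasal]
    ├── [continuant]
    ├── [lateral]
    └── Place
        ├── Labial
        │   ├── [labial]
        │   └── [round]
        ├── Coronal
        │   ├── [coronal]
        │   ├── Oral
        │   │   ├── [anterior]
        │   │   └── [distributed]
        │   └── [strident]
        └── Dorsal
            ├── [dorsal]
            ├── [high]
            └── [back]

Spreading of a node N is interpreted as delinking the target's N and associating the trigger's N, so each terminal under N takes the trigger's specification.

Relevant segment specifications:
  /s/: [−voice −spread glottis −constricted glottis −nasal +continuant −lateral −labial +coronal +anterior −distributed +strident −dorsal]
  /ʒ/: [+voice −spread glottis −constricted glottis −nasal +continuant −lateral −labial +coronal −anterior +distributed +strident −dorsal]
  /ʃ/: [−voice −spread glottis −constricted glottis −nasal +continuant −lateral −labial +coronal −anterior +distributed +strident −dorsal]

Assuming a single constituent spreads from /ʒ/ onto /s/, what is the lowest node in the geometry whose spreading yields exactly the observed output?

Oral

Feature comparison: [anterior], [distributed] differ between /s/ and [ʃ]; the remaining terminals match.
Tracing each changed feature up the tree, the paths first meet at Oral; any lower node misses at least one of them.
If Oral spreads, every terminal under it takes /ʒ/'s value, producing [ʃ] as observed.
[voice] stays as in /s/ although /ʒ/ differs there, so no node dominating it spread; among the remaining candidates Oral is the lowest that derives the output.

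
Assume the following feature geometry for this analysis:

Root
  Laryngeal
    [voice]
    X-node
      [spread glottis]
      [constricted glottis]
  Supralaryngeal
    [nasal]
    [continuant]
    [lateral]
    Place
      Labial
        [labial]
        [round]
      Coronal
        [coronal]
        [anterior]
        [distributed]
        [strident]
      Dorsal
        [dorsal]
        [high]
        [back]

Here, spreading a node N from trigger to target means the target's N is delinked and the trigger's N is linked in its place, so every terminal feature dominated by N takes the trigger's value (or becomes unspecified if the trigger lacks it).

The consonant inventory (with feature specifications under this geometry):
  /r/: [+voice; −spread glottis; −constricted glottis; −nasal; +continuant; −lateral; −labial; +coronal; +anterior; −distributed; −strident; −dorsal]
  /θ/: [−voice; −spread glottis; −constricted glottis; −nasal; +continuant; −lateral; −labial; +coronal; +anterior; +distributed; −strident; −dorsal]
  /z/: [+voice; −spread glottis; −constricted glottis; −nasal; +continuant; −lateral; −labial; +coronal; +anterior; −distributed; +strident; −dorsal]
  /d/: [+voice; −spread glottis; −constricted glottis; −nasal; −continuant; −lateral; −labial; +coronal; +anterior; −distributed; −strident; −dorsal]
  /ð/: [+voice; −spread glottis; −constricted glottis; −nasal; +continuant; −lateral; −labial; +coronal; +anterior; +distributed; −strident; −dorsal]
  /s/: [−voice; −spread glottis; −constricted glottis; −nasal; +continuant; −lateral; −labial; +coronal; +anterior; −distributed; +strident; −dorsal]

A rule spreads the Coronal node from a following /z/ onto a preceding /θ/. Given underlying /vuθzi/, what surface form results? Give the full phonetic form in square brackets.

The Coronal node dominates the terminals [coronal], [anterior], [distributed], [strident].
The target acquires /z/'s values for everything under Coronal — [+coronal], [+anterior], [−distributed], [+strident] — while keeping its own [voice], [spread glottis], [constricted glottis], ….
Among the inventory, only /s/ has exactly this specification, giving the surface form [vuszi].

[vuszi]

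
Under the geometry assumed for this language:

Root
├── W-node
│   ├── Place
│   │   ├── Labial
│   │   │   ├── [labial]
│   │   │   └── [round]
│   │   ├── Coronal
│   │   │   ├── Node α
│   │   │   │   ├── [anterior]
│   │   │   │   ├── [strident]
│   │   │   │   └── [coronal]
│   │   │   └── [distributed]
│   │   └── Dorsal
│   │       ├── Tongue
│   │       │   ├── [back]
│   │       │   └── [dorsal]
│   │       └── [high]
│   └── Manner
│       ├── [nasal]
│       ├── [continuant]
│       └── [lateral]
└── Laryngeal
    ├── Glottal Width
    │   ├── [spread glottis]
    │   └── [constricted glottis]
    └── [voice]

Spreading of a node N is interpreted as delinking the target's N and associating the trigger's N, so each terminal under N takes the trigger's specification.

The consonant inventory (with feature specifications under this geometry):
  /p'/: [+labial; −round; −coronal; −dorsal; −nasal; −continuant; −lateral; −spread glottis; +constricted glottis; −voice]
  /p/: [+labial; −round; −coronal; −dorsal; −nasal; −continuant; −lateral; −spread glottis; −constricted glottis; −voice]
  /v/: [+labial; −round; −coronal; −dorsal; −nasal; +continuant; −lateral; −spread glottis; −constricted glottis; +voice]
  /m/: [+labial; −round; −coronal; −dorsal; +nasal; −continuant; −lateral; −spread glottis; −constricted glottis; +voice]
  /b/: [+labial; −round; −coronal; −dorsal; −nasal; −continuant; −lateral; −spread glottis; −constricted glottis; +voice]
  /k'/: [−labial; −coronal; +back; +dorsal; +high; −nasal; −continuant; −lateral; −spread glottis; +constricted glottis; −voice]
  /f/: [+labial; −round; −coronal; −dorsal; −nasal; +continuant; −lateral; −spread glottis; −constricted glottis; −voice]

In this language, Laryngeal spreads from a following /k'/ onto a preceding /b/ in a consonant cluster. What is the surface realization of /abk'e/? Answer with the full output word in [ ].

[ap'k'e]

The Laryngeal node dominates the terminals [spread glottis], [constricted glottis], [voice].
Spreading Laryngeal from /k'/ onto /b/ replaces those values with /k'/'s: [−spread glottis], [+constricted glottis], [−voice]. Features outside Laryngeal ([labial], [round], [coronal], …) stay as in /b/.
The resulting bundle matches /p'/ in the inventory; substituting it for /b/ gives [ap'k'e].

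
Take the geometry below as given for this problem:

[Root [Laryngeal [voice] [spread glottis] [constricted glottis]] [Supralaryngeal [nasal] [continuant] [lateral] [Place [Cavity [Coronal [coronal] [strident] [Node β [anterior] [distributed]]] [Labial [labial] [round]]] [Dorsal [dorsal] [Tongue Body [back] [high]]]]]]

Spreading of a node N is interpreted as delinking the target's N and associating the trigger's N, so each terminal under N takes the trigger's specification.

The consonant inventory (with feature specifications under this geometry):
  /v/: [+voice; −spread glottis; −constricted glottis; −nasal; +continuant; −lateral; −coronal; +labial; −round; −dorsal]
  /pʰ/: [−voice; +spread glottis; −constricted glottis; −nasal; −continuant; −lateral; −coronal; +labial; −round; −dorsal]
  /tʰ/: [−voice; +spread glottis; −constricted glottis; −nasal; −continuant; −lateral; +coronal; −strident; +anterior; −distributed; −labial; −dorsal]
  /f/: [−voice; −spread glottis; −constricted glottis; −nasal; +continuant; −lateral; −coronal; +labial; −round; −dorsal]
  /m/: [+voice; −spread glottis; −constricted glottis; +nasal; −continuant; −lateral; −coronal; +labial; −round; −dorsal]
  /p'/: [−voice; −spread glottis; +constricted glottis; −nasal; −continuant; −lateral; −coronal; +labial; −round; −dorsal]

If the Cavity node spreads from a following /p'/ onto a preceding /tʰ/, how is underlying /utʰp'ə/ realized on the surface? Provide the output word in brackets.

The Cavity node dominates the terminals [coronal], [strident], [anterior], [distributed], [labial], [round].
After delinking /tʰ/'s Cavity and linking /p'/'s, the affected terminals become [−coronal], [+labial], [−round]; [voice], [spread glottis], [constricted glottis], … (outside Cavity) are retained from /tʰ/.
This feature bundle is that of [pʰ], so /utʰp'ə/ surfaces as [upʰp'ə].

[upʰp'ə]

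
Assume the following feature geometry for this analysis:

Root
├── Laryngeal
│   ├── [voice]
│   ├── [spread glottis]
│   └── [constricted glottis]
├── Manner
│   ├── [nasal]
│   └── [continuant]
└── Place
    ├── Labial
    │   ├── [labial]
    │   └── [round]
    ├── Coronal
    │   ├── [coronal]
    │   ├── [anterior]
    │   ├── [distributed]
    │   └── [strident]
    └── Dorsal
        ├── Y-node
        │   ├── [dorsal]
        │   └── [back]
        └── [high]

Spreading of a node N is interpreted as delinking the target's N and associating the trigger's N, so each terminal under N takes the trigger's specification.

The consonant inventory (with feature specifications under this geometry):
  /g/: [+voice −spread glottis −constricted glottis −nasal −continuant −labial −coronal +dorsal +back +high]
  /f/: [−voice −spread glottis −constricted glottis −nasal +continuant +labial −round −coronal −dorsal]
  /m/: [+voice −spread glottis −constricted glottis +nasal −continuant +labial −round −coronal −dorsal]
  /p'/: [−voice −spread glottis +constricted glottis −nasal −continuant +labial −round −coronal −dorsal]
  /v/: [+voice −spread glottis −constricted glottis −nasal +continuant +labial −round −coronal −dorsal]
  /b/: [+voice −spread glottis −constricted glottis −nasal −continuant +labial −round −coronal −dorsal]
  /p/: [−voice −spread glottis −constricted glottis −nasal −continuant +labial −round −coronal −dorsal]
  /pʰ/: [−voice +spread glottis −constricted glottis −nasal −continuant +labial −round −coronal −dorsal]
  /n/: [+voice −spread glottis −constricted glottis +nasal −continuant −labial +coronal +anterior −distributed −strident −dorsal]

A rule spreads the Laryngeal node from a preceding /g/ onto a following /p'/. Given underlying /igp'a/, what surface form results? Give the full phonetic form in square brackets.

[igba]

Laryngeal immediately or transitively dominates [voice], [spread glottis], [constricted glottis].
Spreading Laryngeal from /g/ onto /p'/ replaces those values with /g/'s: [+voice], [−spread glottis], [−constricted glottis]. Features outside Laryngeal ([nasal], [continuant], [labial], …) stay as in /p'/.
This feature bundle is that of [b], so /igp'a/ surfaces as [igba].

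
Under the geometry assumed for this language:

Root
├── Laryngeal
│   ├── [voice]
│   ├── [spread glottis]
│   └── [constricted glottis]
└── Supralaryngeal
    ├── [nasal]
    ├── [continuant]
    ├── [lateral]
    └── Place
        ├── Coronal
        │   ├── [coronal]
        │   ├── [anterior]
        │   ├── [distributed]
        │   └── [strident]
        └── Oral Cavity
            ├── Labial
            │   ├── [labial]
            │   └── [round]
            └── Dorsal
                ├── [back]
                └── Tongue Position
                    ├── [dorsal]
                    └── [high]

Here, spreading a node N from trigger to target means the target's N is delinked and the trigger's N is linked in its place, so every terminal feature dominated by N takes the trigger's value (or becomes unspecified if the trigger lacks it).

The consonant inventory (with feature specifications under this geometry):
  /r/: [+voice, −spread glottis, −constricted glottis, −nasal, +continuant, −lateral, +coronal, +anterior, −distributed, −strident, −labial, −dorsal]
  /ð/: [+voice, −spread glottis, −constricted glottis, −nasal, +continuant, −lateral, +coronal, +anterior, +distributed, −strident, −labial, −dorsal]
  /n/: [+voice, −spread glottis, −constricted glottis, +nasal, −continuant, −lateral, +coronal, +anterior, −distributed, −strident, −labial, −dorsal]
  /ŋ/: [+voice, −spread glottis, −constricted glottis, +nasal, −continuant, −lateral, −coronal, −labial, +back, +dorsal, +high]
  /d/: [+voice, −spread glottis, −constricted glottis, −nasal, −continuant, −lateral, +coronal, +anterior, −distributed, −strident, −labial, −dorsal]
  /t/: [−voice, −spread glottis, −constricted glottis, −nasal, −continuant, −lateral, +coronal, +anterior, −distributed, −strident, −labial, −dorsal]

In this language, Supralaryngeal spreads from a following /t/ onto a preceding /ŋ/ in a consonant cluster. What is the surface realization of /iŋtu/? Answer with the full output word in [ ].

Terminals under Supralaryngeal in this geometry: [nasal], [continuant], [lateral], [coronal], [anterior], [distributed], [strident], [labial], [round], [back], [dorsal], [high].
The target acquires /t/'s values for everything under Supralaryngeal — [−nasal], [−continuant], [−lateral], [+coronal], [+anterior], [−distributed], [−strident], [−labial], [−dorsal] — while keeping its own [voice], [spread glottis], [constricted glottis].
This feature bundle is that of [d], so /iŋtu/ surfaces as [idtu].

[idtu]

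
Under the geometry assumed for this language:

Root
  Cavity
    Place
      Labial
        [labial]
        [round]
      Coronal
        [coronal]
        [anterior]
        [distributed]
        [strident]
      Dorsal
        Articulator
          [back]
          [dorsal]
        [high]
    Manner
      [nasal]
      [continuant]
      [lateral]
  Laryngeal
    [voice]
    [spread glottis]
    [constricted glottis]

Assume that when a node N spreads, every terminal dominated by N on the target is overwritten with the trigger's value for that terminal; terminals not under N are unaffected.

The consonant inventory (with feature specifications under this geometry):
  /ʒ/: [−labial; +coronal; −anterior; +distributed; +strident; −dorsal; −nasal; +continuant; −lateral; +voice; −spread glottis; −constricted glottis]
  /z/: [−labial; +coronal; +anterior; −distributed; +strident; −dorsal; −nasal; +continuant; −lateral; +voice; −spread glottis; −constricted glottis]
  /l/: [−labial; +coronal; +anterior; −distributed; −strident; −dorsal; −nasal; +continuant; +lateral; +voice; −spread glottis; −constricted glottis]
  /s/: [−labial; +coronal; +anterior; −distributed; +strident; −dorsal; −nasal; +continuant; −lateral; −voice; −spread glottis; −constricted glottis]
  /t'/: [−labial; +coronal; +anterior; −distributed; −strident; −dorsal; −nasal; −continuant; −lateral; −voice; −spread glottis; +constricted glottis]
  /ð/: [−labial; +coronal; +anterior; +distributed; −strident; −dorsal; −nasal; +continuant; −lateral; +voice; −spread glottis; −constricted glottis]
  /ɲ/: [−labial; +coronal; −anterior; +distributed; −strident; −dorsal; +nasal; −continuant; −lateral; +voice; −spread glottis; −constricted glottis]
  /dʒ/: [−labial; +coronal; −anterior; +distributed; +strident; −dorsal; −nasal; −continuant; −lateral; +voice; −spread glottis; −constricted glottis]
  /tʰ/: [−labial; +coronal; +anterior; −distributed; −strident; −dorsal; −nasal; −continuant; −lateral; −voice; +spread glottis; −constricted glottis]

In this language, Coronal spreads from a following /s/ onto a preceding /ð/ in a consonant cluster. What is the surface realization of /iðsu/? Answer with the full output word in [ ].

[izsu]

Terminals under Coronal in this geometry: [coronal], [anterior], [distributed], [strident].
After delinking /ð/'s Coronal and linking /s/'s, the affected terminals become [+coronal], [+anterior], [−distributed], [+strident]; [labial], [dorsal], [nasal], … (outside Coronal) are retained from /ð/.
Among the inventory, only /z/ has exactly this specification, giving the surface form [izsu].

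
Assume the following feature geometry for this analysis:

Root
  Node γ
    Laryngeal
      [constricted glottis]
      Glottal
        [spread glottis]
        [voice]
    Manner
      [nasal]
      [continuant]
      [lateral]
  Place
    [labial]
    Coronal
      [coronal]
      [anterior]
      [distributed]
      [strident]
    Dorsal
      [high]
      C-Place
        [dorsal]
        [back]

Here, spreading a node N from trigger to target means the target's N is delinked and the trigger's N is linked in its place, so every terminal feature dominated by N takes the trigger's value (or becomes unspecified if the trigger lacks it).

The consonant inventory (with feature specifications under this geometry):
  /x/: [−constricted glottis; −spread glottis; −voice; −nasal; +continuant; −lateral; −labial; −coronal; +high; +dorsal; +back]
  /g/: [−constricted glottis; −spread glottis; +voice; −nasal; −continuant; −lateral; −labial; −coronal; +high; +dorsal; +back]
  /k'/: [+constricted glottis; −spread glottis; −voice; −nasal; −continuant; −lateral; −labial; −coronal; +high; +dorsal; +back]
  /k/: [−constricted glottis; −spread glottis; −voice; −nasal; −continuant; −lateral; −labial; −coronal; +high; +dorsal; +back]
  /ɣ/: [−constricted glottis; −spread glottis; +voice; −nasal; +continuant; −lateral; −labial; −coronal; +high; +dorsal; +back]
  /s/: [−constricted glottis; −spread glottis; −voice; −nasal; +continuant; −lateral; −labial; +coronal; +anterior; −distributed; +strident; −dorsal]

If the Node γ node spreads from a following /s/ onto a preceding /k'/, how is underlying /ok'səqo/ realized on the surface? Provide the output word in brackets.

The Node γ node dominates the terminals [constricted glottis], [spread glottis], [voice], [nasal], [continuant], [lateral].
After delinking /k'/'s Node γ and linking /s/'s, the affected terminals become [−constricted glottis], [−spread glottis], [−voice], [−nasal], [+continuant], [−lateral]; [labial], [coronal], [high], … (outside Node γ) are retained from /k'/.
The resulting bundle matches /x/ in the inventory; substituting it for /k'/ gives [oxsəqo].

[oxsəqo]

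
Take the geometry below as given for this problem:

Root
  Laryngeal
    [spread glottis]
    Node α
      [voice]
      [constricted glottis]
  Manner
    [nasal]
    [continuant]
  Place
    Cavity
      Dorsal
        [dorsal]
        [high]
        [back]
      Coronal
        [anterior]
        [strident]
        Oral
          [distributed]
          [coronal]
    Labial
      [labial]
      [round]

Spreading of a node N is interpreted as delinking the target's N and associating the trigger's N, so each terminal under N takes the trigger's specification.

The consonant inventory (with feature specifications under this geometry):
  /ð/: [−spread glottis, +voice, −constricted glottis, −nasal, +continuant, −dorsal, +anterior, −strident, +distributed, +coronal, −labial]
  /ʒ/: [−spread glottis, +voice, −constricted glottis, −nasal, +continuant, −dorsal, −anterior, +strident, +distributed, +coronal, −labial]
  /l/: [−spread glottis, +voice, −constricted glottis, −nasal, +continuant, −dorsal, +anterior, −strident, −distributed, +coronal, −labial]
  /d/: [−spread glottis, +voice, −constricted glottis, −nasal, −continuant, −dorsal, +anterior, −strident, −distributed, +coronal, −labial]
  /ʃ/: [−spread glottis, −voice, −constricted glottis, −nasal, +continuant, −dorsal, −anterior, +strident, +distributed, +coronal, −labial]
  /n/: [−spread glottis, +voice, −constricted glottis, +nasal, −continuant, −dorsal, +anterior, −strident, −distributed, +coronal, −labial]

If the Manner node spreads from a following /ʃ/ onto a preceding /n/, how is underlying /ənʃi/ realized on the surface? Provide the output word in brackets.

[əlʃi]

Terminals under Manner in this geometry: [nasal], [continuant].
After delinking /n/'s Manner and linking /ʃ/'s, the affected terminals become [−nasal], [+continuant]; [spread glottis], [voice], [constricted glottis], … (outside Manner) are retained from /n/.
The resulting bundle matches /l/ in the inventory; substituting it for /n/ gives [əlʃi].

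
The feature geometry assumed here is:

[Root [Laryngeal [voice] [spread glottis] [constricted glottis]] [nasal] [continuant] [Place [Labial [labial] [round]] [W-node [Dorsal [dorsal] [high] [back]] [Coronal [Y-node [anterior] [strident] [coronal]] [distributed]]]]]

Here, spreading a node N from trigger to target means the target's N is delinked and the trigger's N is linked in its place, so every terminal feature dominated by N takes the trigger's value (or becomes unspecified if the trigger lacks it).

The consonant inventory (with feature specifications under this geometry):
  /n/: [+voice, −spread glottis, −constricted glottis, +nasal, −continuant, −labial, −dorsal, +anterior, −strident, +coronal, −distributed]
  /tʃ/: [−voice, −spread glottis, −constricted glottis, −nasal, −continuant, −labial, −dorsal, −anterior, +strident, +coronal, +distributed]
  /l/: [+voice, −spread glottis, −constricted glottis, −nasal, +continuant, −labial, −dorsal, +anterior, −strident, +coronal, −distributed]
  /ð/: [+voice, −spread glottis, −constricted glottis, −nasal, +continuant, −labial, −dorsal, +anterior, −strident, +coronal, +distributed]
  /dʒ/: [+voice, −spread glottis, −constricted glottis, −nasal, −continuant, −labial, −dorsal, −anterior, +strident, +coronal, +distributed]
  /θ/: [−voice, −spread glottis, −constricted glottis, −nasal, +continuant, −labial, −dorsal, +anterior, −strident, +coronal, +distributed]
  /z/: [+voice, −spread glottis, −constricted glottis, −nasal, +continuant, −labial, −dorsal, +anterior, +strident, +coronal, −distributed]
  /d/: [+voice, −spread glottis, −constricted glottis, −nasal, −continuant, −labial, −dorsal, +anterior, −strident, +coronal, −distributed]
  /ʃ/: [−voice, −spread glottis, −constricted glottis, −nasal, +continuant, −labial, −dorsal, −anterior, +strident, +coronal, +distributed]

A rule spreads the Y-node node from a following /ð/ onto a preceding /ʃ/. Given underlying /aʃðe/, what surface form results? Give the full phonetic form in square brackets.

Y-node immediately or transitively dominates [anterior], [strident], [coronal].
Spreading Y-node from /ð/ onto /ʃ/ replaces those values with /ð/'s: [+anterior], [−strident], [+coronal]. Features outside Y-node ([voice], [spread glottis], [constricted glottis], …) stay as in /ʃ/.
This feature bundle is that of [θ], so /aʃðe/ surfaces as [aθðe].

[aθðe]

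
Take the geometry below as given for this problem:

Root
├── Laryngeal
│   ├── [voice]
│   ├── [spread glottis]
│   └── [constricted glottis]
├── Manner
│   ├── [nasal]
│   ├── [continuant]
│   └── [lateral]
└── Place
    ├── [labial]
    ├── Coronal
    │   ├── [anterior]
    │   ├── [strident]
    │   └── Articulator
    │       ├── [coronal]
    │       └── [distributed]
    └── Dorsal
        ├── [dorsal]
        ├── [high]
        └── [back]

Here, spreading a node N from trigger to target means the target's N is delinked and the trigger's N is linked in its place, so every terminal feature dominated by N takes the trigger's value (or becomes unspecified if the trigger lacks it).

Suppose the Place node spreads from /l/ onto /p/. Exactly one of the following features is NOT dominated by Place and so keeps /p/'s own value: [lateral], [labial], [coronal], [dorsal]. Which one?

[lateral]

Place dominates exactly [labial], [anterior], [strident], [coronal], [distributed], [dorsal], [high], [back].
Spreading Place replaces [coronal], [labial], [dorsal] with the trigger's values, since each sits inside the Place constituent.
[lateral] attaches under Manner, not under Place, so /p/ retains its own value for [lateral].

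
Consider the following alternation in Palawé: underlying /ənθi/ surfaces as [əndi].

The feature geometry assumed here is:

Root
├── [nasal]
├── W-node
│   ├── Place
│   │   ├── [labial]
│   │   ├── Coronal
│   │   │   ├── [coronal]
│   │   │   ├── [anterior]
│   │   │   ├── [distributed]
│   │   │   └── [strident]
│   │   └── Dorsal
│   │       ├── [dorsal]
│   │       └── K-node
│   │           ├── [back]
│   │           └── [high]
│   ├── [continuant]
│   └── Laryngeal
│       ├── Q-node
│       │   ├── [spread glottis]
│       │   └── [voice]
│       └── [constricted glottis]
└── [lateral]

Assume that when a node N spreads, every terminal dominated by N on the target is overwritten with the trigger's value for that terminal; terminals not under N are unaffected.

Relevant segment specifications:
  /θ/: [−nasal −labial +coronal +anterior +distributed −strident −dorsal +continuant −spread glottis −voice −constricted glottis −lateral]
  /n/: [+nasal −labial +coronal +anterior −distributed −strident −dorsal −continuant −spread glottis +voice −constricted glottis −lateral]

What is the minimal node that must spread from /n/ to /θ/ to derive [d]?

/θ/ and [d] differ in [voice], [continuant], [distributed]; every other specified feature is identical.
These terminals are all dominated by W-node, and no proper subconstituent of W-node covers them all; W-node is their lowest common ancestor.
If W-node spreads, every terminal under it takes /n/'s value, producing [d] as observed.
Had Root spread, [nasal] would have taken /n/'s value; it stays as in /θ/, confirming the spreading constituent is exactly W-node.

W-node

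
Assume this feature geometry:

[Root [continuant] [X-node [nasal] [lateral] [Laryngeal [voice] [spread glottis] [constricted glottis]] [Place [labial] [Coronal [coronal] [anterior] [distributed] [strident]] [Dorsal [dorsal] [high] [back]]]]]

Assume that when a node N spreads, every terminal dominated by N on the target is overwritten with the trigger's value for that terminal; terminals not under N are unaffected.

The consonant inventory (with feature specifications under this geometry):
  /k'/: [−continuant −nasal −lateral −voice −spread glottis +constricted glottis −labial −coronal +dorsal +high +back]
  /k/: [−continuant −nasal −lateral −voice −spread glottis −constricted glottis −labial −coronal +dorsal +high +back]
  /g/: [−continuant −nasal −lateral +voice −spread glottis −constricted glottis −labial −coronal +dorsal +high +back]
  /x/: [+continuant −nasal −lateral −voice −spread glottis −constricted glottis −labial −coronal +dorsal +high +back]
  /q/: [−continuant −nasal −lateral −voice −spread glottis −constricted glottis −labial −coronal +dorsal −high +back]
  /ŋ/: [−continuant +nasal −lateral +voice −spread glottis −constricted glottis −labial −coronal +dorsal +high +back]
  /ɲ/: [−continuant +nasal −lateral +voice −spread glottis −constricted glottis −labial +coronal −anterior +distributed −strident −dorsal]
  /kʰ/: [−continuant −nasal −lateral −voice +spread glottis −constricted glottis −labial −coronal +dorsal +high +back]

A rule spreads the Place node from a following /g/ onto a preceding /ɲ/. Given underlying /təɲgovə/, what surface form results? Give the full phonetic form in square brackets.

[təŋgovə]

The Place node dominates the terminals [labial], [coronal], [anterior], [distributed], [strident], [dorsal], [high], [back].
After delinking /ɲ/'s Place and linking /g/'s, the affected terminals become [−labial], [−coronal], [+dorsal], [+high], [+back]; [continuant], [nasal], [lateral], … (outside Place) are retained from /ɲ/.
The resulting bundle matches /ŋ/ in the inventory; substituting it for /ɲ/ gives [təŋgovə].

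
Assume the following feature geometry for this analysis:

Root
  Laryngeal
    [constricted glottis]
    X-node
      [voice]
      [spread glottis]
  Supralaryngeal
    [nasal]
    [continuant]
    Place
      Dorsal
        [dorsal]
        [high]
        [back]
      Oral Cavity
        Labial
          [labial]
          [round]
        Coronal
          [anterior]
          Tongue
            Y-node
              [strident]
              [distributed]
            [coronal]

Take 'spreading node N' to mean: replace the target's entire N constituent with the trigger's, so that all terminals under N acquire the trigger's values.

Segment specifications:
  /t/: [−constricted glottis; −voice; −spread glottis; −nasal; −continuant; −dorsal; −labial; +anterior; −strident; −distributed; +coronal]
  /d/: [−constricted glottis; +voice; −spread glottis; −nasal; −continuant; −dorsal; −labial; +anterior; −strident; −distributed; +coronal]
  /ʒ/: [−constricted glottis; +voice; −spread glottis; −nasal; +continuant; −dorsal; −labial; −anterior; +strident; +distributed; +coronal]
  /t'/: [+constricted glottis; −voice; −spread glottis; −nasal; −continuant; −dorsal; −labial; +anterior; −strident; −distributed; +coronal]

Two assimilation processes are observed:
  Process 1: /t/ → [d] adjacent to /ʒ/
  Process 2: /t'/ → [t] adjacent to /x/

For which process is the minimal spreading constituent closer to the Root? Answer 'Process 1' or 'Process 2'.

Process 2

Process 1: the feature that changes is [voice]; the minimal node is [voice] (depth 3).
Process 2 alters [constricted glottis]; the lowest dominating node is [constricted glottis] (depth 2 from Root).
Depth 2 < depth 3; Process 2 involves the structurally higher constituent [constricted glottis].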